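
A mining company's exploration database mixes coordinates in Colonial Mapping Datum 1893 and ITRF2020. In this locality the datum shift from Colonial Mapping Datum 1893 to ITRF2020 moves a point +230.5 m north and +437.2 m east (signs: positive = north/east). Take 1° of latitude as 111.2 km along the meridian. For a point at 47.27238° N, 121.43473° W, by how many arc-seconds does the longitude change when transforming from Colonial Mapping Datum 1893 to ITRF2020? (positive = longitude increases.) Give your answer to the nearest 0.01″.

At latitude 47.27238°, cos φ = 0.678514.
1° of longitude at this latitude = 111.2 × cos φ = 75.45 km, so Δλ = 437.2 / 75450.7 = 0.0057945° = 20.860″.

Δλ = 20.86″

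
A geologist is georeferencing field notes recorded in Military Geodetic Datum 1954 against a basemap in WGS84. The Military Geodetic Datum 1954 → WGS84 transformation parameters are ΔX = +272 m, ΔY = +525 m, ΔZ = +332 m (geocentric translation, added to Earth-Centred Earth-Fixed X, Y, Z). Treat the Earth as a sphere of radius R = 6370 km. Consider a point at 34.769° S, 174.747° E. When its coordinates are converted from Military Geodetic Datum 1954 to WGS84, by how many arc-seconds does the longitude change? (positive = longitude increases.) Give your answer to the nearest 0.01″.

Δλ = -21.59″

sin φ = -0.570269, cos φ = 0.821458, sin λ = 0.091554, cos λ = -0.995800.
East component: ΔE = −sin λ·ΔX + cos λ·ΔY = −(0.091554)(272) + (-0.995800)(525) = -547.70 m.
1° of latitude spans πR/180 = 111177 m; at latitude φ, 1° of longitude spans that × cos φ = 91327.6 m, so Δλ = -547.70 / 91327.6 × 3600 = -21.589″.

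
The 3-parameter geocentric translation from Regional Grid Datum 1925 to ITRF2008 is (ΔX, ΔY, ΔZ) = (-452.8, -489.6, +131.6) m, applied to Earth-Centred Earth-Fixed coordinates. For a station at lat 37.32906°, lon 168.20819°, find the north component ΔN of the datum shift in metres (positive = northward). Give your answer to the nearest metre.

At φ = 37.32906°, λ = 168.20819°: sin φ = 0.606392, cos φ = 0.795166, sin λ = 0.204356, cos λ = -0.978897.
ΔN = −sin φ cos λ·ΔX − sin φ sin λ·ΔY + cos φ·ΔZ = −(0.606392)(-0.978897)(-452.8) − (0.606392)(0.204356)(-489.6) + (0.795166)(131.6) = -103.46 m.

ΔN = -103 m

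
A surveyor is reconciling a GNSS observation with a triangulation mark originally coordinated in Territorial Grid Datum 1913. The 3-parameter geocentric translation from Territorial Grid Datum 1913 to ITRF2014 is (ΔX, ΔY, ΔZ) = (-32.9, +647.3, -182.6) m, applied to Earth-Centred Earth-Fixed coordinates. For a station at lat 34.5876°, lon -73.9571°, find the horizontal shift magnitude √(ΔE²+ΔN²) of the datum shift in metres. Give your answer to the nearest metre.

255 m

The local east axis at (φ, λ) is (−sin λ, cos λ, 0), so ΔE = −sin(-73.9571°)·(-32.9) + cos(-73.9571°)·647.3 = 147.27 m.
The local north axis is (−sin φ cos λ, −sin φ sin λ, cos φ), giving ΔN = 5.161 + 353.140 − 150.327 = 207.97 m.
Horizontal magnitude = √(ΔE² + ΔN²) = √(147.27² + 207.97²) = 254.83 m.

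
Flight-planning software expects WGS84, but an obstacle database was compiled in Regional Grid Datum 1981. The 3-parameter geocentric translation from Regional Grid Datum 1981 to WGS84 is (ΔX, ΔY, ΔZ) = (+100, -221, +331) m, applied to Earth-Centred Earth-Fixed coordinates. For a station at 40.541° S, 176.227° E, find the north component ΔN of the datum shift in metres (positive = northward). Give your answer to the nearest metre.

ΔN = 177 m

The local north axis is (−sin φ cos λ, −sin φ sin λ, cos φ), giving ΔN = -64.858 − 9.453 + 251.540 = 177.23 m.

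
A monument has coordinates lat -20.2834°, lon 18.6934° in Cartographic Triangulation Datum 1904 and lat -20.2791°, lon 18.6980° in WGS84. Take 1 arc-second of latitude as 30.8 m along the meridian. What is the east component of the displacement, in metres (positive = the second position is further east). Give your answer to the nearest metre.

ΔE = 478 m

Δφ = -20.2791° − -20.2834° = +0.0043°; Δλ = 18.6980° − 18.6934° = +0.0046°.
1° of latitude = 3600 × 30.80 = 110880 m.
ΔN = Δφ × 110880 = 476.8 m; ΔE = Δλ × 110880 × cos(-20.2834°) = +0.0046 × 110880 × 0.937989 = 478.4 m.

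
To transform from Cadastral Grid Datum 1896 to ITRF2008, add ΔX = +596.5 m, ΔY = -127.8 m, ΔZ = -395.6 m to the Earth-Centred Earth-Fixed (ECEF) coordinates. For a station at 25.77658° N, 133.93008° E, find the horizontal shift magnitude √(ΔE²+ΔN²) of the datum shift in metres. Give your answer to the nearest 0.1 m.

The local east axis at (φ, λ) is (−sin λ, cos λ, 0), so ΔE = −sin(133.93008°)·596.5 + cos(133.93008°)·(-127.8) = -340.93 m.
The local north axis is (−sin φ cos λ, −sin φ sin λ, cos φ), giving ΔN = 179.964 + 40.025 − 356.236 = -136.25 m.
Horizontal magnitude = √(ΔE² + ΔN²) = √((-340.93)² + (-136.25)²) = 367.14 m.

367.1 m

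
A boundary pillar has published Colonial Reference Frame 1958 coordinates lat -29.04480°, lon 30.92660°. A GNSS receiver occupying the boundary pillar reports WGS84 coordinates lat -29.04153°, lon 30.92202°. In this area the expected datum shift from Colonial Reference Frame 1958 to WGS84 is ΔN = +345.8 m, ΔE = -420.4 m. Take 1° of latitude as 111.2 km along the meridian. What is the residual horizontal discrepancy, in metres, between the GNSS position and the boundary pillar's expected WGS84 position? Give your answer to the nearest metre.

Observed coordinate differences: Δφ = +0.00327°, Δλ = -0.00458°.
Converting to metres (1° lat = 111200 m, cos φ = 0.874240): observed ΔN = 363.6 m, observed ΔE = -445.2 m.
Subtracting the expected shift leaves a residual of 363.6 − (345.8) = 17.8 m north and -445.2 − (-420.4) = -24.8 m east.
Residual distance = √(17.8² + (-24.8)²) = 30.6 m.

31 m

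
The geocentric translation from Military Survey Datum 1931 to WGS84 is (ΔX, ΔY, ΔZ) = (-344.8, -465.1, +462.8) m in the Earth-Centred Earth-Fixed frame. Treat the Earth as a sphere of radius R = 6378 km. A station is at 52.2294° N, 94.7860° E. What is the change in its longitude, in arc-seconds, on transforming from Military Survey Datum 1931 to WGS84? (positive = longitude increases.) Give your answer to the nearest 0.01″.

Δλ = 20.19″

sin φ = 0.790469, cos φ = 0.612502, sin λ = 0.996513, cos λ = -0.083434.
East component: ΔE = −sin λ·ΔX + cos λ·ΔY = −(0.996513)(-344.8) + (-0.083434)(-465.1) = 382.40 m.
1° of latitude spans πR/180 = 111317 m; at latitude φ, 1° of longitude spans that × cos φ = 68181.9 m, so Δλ = 382.40 / 68181.9 × 3600 = 20.191″.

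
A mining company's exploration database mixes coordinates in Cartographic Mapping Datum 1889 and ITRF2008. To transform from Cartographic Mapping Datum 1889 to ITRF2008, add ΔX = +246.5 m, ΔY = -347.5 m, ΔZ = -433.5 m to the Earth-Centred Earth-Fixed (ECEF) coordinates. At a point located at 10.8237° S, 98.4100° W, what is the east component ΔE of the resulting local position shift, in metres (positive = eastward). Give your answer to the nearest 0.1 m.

At φ = -10.8237°, λ = -98.4100°: sin φ = -0.187788, cos φ = 0.982210, sin λ = -0.989247, cos λ = -0.146256.
ΔE = −sin λ·ΔX + cos λ·ΔY = −(-0.989247)·(246.5) + (-0.146256)·(-347.5) = 294.67 m.

ΔE = 294.7 m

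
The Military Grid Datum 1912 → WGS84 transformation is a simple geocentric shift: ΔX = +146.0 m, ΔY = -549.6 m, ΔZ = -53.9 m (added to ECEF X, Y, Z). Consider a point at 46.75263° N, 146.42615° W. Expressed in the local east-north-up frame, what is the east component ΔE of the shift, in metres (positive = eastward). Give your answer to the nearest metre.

At φ = 46.75263°, λ = -146.42615°: sin φ = 0.728402, cos φ = 0.685150, sin λ = -0.553011, cos λ = -0.833174.
ΔE = −sin λ·ΔX + cos λ·ΔY = −(-0.553011)·(146.0) + (-0.833174)·(-549.6) = 538.65 m.

ΔE = 539 m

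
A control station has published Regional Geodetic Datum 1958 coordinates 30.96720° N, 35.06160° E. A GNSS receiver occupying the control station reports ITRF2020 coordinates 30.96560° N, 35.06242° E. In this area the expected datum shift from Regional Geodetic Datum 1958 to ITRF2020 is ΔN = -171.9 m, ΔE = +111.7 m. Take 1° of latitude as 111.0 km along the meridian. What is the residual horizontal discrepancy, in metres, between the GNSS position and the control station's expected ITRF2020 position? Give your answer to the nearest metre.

34 m

Observed coordinate differences: Δφ = -0.00160°, Δλ = +0.00082°.
Converting to metres (1° lat = 111000 m, cos φ = 0.857462): observed ΔN = -177.6 m, observed ΔE = 78.0 m.
Subtracting the expected shift leaves a residual of -177.6 − (-171.9) = -5.7 m north and 78.0 − (111.7) = -33.7 m east.
Residual distance = √((-5.7)² + (-33.7)²) = 34.1 m.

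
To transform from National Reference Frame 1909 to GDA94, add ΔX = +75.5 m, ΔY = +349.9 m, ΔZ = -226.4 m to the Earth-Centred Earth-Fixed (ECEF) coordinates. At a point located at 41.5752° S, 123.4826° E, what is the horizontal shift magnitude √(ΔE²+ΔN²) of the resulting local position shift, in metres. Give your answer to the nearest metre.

256 m

The local east axis at (φ, λ) is (−sin λ, cos λ, 0), so ΔE = −sin(123.4826°)·75.5 + cos(123.4826°)·349.9 = -256.01 m.
The local north axis is (−sin φ cos λ, −sin φ sin λ, cos φ), giving ΔN = -27.640 + 193.663 − 169.367 = -3.34 m.
Horizontal magnitude = √(ΔE² + ΔN²) = √((-256.01)² + (-3.34)²) = 256.03 m.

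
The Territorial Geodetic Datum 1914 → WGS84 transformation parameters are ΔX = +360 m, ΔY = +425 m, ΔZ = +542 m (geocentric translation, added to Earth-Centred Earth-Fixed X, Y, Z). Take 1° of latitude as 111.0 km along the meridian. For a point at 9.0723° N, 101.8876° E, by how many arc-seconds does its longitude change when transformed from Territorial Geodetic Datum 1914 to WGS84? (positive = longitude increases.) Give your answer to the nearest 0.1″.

Δλ = -14.4″

sin φ = 0.157681, cos φ = 0.987490, sin λ = 0.978554, cos λ = -0.205992.
East component: ΔE = −sin λ·ΔX + cos λ·ΔY = −(0.978554)(360) + (-0.205992)(425) = -439.83 m.
1° of latitude spans 111000 m; at latitude φ, 1° of longitude spans that × cos φ = 109611.4 m, so Δλ = -439.83 / 109611.4 × 3600 = -14.445″.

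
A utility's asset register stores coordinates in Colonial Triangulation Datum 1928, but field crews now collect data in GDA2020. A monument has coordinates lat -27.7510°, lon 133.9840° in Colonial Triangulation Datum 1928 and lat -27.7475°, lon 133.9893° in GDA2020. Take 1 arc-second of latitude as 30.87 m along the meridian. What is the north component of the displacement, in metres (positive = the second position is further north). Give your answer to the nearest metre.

ΔN = 389 m

Δφ = -27.7475° − -27.7510° = +0.0035°; Δλ = 133.9893° − 133.9840° = +0.0053°.
1° of latitude = 3600 × 30.87 = 111132 m.
ΔN = Δφ × 111132 = 389.0 m; ΔE = Δλ × 111132 × cos(-27.7510°) = +0.0053 × 111132 × 0.884980 = 521.3 m.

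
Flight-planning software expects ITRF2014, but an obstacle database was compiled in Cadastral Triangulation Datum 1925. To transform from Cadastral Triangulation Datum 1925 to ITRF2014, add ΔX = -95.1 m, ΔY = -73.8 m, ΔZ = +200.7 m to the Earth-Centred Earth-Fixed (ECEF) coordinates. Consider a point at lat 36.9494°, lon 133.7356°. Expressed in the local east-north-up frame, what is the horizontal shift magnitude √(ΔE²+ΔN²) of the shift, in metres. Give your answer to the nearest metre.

The local east axis at (φ, λ) is (−sin λ, cos λ, 0), so ΔE = −sin(133.7356°)·(-95.1) + cos(133.7356°)·(-73.8) = 119.73 m.
The local north axis is (−sin φ cos λ, −sin φ sin λ, cos φ), giving ΔN = -39.520 + 32.053 + 160.393 = 152.93 m.
Horizontal magnitude = √(ΔE² + ΔN²) = √(119.73² + 152.93²) = 194.22 m.

194 m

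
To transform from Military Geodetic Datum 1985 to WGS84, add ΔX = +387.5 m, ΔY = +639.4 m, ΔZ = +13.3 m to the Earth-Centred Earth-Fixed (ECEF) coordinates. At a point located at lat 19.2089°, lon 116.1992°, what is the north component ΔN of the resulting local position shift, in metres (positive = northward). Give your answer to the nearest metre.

The local north axis is (−sin φ cos λ, −sin φ sin λ, cos φ), giving ΔN = 56.287 − 188.759 + 12.560 = -119.91 m.

ΔN = -120 m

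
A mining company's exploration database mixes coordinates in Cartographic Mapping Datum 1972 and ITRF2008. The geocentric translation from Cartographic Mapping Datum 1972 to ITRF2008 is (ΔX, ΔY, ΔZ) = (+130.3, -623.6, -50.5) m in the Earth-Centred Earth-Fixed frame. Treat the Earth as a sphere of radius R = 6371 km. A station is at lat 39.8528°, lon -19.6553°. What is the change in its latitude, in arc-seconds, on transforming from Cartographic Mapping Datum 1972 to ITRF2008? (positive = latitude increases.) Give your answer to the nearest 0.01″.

sin φ = 0.640817, cos φ = 0.767693, sin λ = -0.336361, cos λ = 0.941733.
North component: ΔN = −sin φ cos λ·ΔX − sin φ sin λ·ΔY + cos φ·ΔZ = −(0.640817)(0.941733)(130.3) − (0.640817)(-0.336361)(-623.6) + (0.767693)(-50.5) = -251.82 m.
1° of latitude spans πR/180 = 111195 m, so Δφ = -251.82 / 111195 × 3600 = -8.153″.

Δφ = -8.15″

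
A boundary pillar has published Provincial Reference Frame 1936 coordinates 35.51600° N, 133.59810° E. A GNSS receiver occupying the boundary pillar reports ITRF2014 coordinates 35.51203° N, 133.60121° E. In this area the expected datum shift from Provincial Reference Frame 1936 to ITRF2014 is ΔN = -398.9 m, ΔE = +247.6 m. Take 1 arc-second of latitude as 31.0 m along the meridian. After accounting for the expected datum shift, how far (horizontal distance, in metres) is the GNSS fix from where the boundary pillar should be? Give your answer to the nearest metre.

Observed coordinate differences: Δφ = -0.00397°, Δλ = +0.00311°.
Converting to metres (1° lat = 111600 m, cos φ = 0.813953): observed ΔN = -443.1 m, observed ΔE = 282.5 m.
Subtracting the expected shift leaves a residual of -443.1 − (-398.9) = -44.2 m north and 282.5 − (247.6) = 34.9 m east.
Residual distance = √((-44.2)² + 34.9²) = 56.3 m.

56 m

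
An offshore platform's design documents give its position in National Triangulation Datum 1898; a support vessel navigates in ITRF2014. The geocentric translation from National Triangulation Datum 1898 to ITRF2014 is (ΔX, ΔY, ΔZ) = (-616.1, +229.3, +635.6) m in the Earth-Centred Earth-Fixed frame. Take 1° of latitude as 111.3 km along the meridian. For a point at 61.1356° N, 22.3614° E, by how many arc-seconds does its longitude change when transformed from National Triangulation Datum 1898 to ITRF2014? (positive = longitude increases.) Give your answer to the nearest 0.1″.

Δλ = 29.9″

sin φ = 0.875765, cos φ = 0.482738, sin λ = 0.380447, cos λ = 0.924803.
East component: ΔE = −sin λ·ΔX + cos λ·ΔY = −(0.380447)(-616.1) + (0.924803)(229.3) = 446.45 m.
1° of latitude spans 111300 m; at latitude φ, 1° of longitude spans that × cos φ = 53728.8 m, so Δλ = 446.45 / 53728.8 × 3600 = 29.914″.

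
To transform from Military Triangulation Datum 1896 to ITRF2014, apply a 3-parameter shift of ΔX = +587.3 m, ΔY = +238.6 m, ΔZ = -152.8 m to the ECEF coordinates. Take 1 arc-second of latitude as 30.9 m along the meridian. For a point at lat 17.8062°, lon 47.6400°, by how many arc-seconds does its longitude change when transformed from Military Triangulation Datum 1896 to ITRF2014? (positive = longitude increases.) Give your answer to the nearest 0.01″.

Δλ = -9.29″

sin φ = 0.305798, cos φ = 0.952096, sin λ = 0.738926, cos λ = 0.673787.
East component: ΔE = −sin λ·ΔX + cos λ·ΔY = −(0.738926)(587.3) + (0.673787)(238.6) = -273.21 m.
1° of latitude spans 3600 × 30.90 = 111240 m; at latitude φ, 1° of longitude spans that × cos φ = 105911.2 m, so Δλ = -273.21 / 105911.2 × 3600 = -9.286″.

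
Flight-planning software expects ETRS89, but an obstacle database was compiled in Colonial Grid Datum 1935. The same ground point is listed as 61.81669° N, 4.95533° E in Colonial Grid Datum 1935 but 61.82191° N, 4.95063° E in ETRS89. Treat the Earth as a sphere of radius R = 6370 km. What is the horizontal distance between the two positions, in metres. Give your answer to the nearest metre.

631 m

Δφ = 61.82191° − 61.81669° = +0.00522°; Δλ = 4.95063° − 4.95533° = -0.00470°.
1° along a meridian = πR/180 = 111177 m.
ΔN = Δφ × 111177 = 580.3 m; ΔE = Δλ × 111177 × cos(61.81669°) = -0.00470 × 111177 × 0.472294 = -246.8 m.
Distance = √(ΔE² + ΔN²) = √((-246.8)² + 580.3²) = 630.6 m.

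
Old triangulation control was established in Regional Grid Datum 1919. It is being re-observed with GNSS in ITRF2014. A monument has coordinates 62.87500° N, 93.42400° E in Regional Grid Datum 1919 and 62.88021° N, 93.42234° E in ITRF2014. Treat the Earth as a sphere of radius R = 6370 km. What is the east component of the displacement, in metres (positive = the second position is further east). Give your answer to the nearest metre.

Δφ = 62.88021° − 62.87500° = +0.00521°; Δλ = 93.42234° − 93.42400° = -0.00166°.
1° along a meridian = πR/180 = 111177 m.
ΔN = Δφ × 111177 = 579.2 m; ΔE = Δλ × 111177 × cos(62.87500°) = -0.00166 × 111177 × 0.455933 = -84.1 m.

ΔE = -84 m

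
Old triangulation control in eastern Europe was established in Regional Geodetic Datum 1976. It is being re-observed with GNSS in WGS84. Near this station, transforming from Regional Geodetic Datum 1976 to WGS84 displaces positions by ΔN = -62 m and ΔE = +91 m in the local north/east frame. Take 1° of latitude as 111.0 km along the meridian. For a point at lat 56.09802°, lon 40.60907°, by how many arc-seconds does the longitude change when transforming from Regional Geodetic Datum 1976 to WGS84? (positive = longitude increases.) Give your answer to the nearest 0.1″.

At latitude 56.09802°, cos φ = 0.557774.
1° of longitude at this latitude = 111.0 × cos φ = 61.91 km, so Δλ = 91.0 / 61912.9 = 0.0014698° = 5.291″.

Δλ = 5.3″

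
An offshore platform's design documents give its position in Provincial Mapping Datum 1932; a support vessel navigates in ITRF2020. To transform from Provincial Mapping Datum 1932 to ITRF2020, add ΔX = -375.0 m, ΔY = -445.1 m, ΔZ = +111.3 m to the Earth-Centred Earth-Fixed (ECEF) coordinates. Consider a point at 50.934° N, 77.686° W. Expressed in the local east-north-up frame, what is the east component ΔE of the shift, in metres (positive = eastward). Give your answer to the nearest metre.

ΔE = -461 m

The local east axis at (φ, λ) is (−sin λ, cos λ, 0), so ΔE = −sin(-77.686°)·(-375.0) + cos(-77.686°)·(-445.1) = -461.30 m.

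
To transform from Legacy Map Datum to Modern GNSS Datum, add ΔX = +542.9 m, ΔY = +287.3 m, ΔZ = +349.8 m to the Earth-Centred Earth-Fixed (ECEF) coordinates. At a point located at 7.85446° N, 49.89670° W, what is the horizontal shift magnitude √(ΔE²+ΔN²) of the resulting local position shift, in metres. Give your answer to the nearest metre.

684 m

The local east axis at (φ, λ) is (−sin λ, cos λ, 0), so ΔE = −sin(-49.89670°)·542.9 + cos(-49.89670°)·287.3 = 600.33 m.
The local north axis is (−sin φ cos λ, −sin φ sin λ, cos φ), giving ΔN = -47.792 + 30.031 + 346.518 = 328.76 m.
Horizontal magnitude = √(ΔE² + ΔN²) = √(600.33² + 328.76²) = 684.45 m.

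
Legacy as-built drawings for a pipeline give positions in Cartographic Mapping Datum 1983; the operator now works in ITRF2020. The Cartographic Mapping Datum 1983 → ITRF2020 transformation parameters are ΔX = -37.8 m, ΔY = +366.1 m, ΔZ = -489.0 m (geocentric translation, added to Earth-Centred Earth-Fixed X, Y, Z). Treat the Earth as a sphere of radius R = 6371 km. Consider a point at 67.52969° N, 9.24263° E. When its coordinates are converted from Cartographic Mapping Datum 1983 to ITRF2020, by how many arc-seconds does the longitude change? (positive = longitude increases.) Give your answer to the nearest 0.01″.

sin φ = 0.924078, cos φ = 0.382205, sin λ = 0.160616, cos λ = 0.987017.
East component: ΔE = −sin λ·ΔX + cos λ·ΔY = −(0.160616)(-37.8) + (0.987017)(366.1) = 367.42 m.
1° of latitude spans πR/180 = 111195 m; at latitude φ, 1° of longitude spans that × cos φ = 42499.2 m, so Δλ = 367.42 / 42499.2 × 3600 = 31.123″.

Δλ = 31.12″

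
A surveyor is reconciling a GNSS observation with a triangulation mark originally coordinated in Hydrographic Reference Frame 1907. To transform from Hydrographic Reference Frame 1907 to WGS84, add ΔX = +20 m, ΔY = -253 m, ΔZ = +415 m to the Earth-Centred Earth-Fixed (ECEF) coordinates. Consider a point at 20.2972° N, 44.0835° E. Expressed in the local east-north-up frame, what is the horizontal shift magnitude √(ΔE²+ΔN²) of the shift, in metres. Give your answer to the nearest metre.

At φ = 20.2972°, λ = 44.0835°: sin φ = 0.346890, cos φ = 0.937906, sin λ = 0.695706, cos λ = 0.718327.
ΔE = −sin λ·ΔX + cos λ·ΔY = −(0.695706)·(20) + (0.718327)·(-253) = -195.65 m.
ΔN = −sin φ cos λ·ΔX − sin φ sin λ·ΔY + cos φ·ΔZ = −(0.346890)(0.718327)(20) − (0.346890)(0.695706)(-253) + (0.937906)(415) = 445.30 m.
Horizontal magnitude = √(ΔE² + ΔN²) = √((-195.65)² + 445.30²) = 486.39 m.

486 m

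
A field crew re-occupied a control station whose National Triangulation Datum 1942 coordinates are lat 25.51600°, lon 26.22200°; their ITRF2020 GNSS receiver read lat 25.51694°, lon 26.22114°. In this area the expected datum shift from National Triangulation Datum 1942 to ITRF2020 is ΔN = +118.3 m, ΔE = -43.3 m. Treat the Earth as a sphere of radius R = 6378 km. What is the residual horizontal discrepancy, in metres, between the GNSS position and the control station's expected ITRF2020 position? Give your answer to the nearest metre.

45 m

Observed coordinate differences: Δφ = +0.00094°, Δλ = -0.00086°.
Converting to metres (1° lat = 111317 m, cos φ = 0.902465): observed ΔN = 104.6 m, observed ΔE = -86.4 m.
Subtracting the expected shift leaves a residual of 104.6 − (118.3) = -13.7 m north and -86.4 − (-43.3) = -43.1 m east.
Residual distance = √((-13.7)² + (-43.1)²) = 45.2 m.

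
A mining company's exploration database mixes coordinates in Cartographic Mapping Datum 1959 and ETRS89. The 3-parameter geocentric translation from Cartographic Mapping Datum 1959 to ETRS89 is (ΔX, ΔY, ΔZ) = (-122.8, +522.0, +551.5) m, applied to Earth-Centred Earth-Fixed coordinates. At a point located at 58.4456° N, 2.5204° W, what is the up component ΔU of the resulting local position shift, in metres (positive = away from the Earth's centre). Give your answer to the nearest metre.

The local up (radial) axis is (cos φ cos λ, cos φ sin λ, sin φ), giving ΔU = -64.200 − 12.013 + 469.957 = 393.74 m.

ΔU = 394 m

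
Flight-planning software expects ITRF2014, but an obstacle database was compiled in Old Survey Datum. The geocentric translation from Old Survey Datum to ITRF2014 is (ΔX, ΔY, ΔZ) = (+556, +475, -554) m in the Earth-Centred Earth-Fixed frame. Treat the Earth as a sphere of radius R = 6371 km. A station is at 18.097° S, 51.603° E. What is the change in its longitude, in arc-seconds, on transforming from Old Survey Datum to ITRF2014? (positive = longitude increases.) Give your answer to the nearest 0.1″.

Δλ = -4.8″

sin φ = -0.310627, cos φ = 0.950532, sin λ = 0.783726, cos λ = 0.621107.
East component: ΔE = −sin λ·ΔX + cos λ·ΔY = −(0.783726)(556) + (0.621107)(475) = -140.73 m.
1° of latitude spans πR/180 = 111195 m; at latitude φ, 1° of longitude spans that × cos φ = 105694.3 m, so Δλ = -140.73 / 105694.3 × 3600 = -4.793″.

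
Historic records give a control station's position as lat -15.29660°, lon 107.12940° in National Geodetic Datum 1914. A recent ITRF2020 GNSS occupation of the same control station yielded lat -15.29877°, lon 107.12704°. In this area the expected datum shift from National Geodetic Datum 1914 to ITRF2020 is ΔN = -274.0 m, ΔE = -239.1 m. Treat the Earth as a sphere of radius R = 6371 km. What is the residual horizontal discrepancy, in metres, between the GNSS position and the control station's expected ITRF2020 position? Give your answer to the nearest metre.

36 m

Observed coordinate differences: Δφ = -0.00217°, Δλ = -0.00236°.
Converting to metres (1° lat = 111195 m, cos φ = 0.964573): observed ΔN = -241.3 m, observed ΔE = -253.1 m.
Subtracting the expected shift leaves a residual of -241.3 − (-274.0) = 32.7 m north and -253.1 − (-239.1) = -14.0 m east.
Residual distance = √(32.7² + (-14.0)²) = 35.6 m.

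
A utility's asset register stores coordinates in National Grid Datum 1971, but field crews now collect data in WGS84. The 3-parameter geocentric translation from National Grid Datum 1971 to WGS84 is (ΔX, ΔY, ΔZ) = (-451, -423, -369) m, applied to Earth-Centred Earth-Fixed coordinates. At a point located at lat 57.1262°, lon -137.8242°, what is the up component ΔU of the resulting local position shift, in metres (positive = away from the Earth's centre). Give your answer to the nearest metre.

At φ = 57.1262°, λ = -137.8242°: sin φ = 0.839868, cos φ = 0.542790, sin λ = -0.671408, cos λ = -0.741088.
ΔU = cos φ cos λ·ΔX + cos φ sin λ·ΔY + sin φ·ΔZ = (0.542790)(-0.741088)(-451) + (0.542790)(-0.671408)(-423) + (0.839868)(-369) = 25.66 m.

ΔU = 26 m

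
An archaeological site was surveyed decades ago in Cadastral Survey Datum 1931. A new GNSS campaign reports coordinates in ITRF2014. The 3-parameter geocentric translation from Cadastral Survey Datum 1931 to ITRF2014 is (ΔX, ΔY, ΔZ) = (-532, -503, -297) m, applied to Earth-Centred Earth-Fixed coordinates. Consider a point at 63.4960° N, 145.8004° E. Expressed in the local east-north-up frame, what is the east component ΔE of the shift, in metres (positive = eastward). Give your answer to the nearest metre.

At φ = 63.4960°, λ = 145.8004°: sin φ = 0.894903, cos φ = 0.446260, sin λ = 0.562078, cos λ = -0.827084.
ΔE = −sin λ·ΔX + cos λ·ΔY = −(0.562078)·(-532) + (-0.827084)·(-503) = 715.05 m.

ΔE = 715 m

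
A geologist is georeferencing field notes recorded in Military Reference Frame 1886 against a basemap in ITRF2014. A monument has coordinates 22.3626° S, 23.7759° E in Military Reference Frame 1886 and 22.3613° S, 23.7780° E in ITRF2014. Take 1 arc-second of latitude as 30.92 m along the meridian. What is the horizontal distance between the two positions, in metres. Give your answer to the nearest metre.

Δφ = -22.3613° − -22.3626° = +0.0013°; Δλ = 23.7780° − 23.7759° = +0.0021°.
1° of latitude = 3600 × 30.92 = 111312 m.
ΔN = Δφ × 111312 = 144.7 m; ΔE = Δλ × 111312 × cos(-22.3626°) = +0.0021 × 111312 × 0.924795 = 216.2 m.
Distance = √(ΔE² + ΔN²) = √(216.2² + 144.7²) = 260.1 m.

260 m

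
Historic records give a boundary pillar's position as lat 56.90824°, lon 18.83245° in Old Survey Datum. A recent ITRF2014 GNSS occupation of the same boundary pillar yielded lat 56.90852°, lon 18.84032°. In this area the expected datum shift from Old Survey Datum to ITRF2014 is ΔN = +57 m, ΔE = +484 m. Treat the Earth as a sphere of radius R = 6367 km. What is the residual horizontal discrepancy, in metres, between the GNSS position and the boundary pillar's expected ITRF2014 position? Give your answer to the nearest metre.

Observed coordinate differences: Δφ = +0.00028°, Δλ = +0.00787°.
Converting to metres (1° lat = 111125 m, cos φ = 0.545981): observed ΔN = 31.1 m, observed ΔE = 477.5 m.
Subtracting the expected shift leaves a residual of 31.1 − (57) = -25.9 m north and 477.5 − (484) = -6.5 m east.
Residual distance = √((-25.9)² + (-6.5)²) = 26.7 m.

27 m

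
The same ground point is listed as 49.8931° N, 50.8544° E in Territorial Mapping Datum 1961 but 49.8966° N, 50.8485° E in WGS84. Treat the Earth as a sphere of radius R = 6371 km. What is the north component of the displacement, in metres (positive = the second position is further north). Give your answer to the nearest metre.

ΔN = 389 m

Δφ = 49.8966° − 49.8931° = +0.0035°; Δλ = 50.8485° − 50.8544° = -0.0059°.
1° along a meridian = πR/180 = 111195 m.
ΔN = Δφ × 111195 = 389.2 m; ΔE = Δλ × 111195 × cos(49.8931°) = -0.0059 × 111195 × 0.644216 = -422.6 m.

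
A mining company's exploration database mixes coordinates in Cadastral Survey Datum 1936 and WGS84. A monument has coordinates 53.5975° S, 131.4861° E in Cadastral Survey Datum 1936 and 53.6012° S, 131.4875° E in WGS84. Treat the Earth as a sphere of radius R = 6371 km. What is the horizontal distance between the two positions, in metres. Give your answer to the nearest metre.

Δφ = -53.6012° − -53.5975° = -0.0037°; Δλ = 131.4875° − 131.4861° = +0.0014°.
1° along a meridian = πR/180 = 111195 m.
ΔN = Δφ × 111195 = -411.4 m; ΔE = Δλ × 111195 × cos(-53.5975°) = +0.0014 × 111195 × 0.593454 = 92.4 m.
Distance = √(ΔE² + ΔN²) = √(92.4² + (-411.4)²) = 421.7 m.

422 m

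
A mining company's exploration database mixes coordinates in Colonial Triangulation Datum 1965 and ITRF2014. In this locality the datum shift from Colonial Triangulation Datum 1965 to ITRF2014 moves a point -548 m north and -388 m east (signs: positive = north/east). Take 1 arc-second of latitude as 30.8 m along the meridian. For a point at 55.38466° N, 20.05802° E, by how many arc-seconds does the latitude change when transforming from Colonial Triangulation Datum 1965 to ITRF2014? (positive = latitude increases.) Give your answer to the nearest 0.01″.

Δφ = -17.79″

1″ of latitude = 30.80 m, so Δφ = -548.0 / 30.80 = -17.792″.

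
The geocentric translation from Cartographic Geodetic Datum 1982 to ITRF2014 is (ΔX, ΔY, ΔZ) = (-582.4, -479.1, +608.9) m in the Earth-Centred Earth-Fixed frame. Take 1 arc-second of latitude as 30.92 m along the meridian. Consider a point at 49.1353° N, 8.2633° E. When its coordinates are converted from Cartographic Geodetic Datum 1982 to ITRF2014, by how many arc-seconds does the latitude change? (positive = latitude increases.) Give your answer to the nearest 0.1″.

Δφ = 28.7″

sin φ = 0.756257, cos φ = 0.654275, sin λ = 0.143722, cos λ = 0.989618.
North component: ΔN = −sin φ cos λ·ΔX − sin φ sin λ·ΔY + cos φ·ΔZ = −(0.756257)(0.989618)(-582.4) − (0.756257)(0.143722)(-479.1) + (0.654275)(608.9) = 886.33 m.
1° of latitude spans 3600 × 30.92 = 111312 m, so Δφ = 886.33 / 111312 × 3600 = 28.665″.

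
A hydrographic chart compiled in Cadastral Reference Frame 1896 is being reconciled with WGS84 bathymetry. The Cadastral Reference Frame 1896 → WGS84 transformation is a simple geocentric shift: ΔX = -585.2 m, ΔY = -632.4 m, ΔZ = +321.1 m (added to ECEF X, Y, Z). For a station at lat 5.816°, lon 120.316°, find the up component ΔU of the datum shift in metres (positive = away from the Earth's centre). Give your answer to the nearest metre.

ΔU = -217 m

The local up (radial) axis is (cos φ cos λ, cos φ sin λ, sin φ), giving ΔU = 293.870 − 543.112 + 32.538 = -216.70 m.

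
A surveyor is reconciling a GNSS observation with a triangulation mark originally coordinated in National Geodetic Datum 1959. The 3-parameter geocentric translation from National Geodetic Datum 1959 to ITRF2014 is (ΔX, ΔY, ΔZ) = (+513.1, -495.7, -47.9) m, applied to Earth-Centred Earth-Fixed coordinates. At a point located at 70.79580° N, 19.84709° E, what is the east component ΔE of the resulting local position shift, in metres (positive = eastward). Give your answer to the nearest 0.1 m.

The local east axis at (φ, λ) is (−sin λ, cos λ, 0), so ΔE = −sin(19.84709°)·513.1 + cos(19.84709°)·(-495.7) = -640.46 m.

ΔE = -640.5 m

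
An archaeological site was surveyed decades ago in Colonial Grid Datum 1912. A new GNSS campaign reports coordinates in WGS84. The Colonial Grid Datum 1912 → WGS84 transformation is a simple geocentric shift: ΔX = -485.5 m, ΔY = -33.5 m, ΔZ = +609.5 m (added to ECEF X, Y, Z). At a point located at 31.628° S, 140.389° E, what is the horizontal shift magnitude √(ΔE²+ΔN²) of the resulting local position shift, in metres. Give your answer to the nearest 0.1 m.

At φ = -31.628°, λ = 140.389°: sin φ = -0.524402, cos φ = 0.851471, sin λ = 0.637572, cos λ = -0.770391.
ΔE = −sin λ·ΔX + cos λ·ΔY = −(0.637572)·(-485.5) + (-0.770391)·(-33.5) = 335.35 m.
ΔN = −sin φ cos λ·ΔX − sin φ sin λ·ΔY + cos φ·ΔZ = −(-0.524402)(-0.770391)(-485.5) − (-0.524402)(0.637572)(-33.5) + (0.851471)(609.5) = 703.91 m.
Horizontal magnitude = √(ΔE² + ΔN²) = √(335.35² + 703.91²) = 779.71 m.

779.7 m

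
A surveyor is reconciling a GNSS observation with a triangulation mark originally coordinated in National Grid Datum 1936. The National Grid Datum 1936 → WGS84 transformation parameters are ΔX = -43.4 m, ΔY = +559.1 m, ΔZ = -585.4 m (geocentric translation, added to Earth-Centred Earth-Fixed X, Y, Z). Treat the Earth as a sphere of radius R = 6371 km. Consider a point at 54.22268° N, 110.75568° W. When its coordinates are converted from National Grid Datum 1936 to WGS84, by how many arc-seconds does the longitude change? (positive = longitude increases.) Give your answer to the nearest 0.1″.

Δλ = -13.2″

sin φ = 0.811295, cos φ = 0.584637, sin λ = -0.935100, cos λ = -0.354384.
East component: ΔE = −sin λ·ΔX + cos λ·ΔY = −(-0.935100)(-43.4) + (-0.354384)(559.1) = -238.72 m.
1° of latitude spans πR/180 = 111195 m; at latitude φ, 1° of longitude spans that × cos φ = 65008.6 m, so Δλ = -238.72 / 65008.6 × 3600 = -13.220″.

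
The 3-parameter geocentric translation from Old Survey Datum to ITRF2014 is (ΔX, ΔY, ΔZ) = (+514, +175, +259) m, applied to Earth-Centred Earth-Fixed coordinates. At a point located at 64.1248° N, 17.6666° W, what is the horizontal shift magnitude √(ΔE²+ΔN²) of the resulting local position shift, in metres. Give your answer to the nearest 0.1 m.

The local east axis at (φ, λ) is (−sin λ, cos λ, 0), so ΔE = −sin(-17.6666°)·514 + cos(-17.6666°)·175 = 322.73 m.
The local north axis is (−sin φ cos λ, −sin φ sin λ, cos φ), giving ΔN = -440.659 + 47.784 + 113.031 = -279.84 m.
Horizontal magnitude = √(ΔE² + ΔN²) = √(322.73² + (-279.84)²) = 427.17 m.

427.2 m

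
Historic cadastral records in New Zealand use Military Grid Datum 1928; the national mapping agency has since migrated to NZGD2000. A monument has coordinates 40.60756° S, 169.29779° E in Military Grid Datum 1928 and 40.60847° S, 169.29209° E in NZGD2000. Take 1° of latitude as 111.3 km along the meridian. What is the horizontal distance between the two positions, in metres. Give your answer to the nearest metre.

492 m

Δφ = -40.60847° − -40.60756° = -0.00091°; Δλ = 169.29209° − 169.29779° = -0.00570°.
ΔN = Δφ × 111300 = -101.3 m; ΔE = Δλ × 111300 × cos(-40.60756°) = -0.00570 × 111300 × 0.759185 = -481.6 m.
Distance = √(ΔE² + ΔN²) = √((-481.6)² + (-101.3)²) = 492.2 m.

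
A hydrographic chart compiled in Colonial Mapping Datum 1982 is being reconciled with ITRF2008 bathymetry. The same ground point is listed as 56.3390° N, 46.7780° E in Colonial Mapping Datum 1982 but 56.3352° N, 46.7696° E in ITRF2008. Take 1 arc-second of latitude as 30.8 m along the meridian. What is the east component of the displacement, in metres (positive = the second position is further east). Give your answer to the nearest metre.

Δφ = 56.3352° − 56.3390° = -0.0038°; Δλ = 46.7696° − 46.7780° = -0.0084°.
1° of latitude = 3600 × 30.80 = 110880 m.
ΔN = Δφ × 110880 = -421.3 m; ΔE = Δλ × 110880 × cos(56.3390°) = -0.0084 × 110880 × 0.554278 = -516.3 m.

ΔE = -516 m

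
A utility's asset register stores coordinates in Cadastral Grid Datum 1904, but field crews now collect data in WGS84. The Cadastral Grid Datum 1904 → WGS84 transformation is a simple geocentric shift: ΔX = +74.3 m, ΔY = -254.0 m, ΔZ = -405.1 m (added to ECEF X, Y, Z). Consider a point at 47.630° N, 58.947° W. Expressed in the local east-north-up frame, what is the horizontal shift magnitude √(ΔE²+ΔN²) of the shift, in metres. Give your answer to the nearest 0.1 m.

467.0 m

The local east axis at (φ, λ) is (−sin λ, cos λ, 0), so ΔE = −sin(-58.947°)·74.3 + cos(-58.947°)·(-254.0) = -67.37 m.
The local north axis is (−sin φ cos λ, −sin φ sin λ, cos φ), giving ΔN = -28.316 − 160.764 − 273.003 = -462.08 m.
Horizontal magnitude = √(ΔE² + ΔN²) = √((-67.37)² + (-462.08)²) = 466.97 m.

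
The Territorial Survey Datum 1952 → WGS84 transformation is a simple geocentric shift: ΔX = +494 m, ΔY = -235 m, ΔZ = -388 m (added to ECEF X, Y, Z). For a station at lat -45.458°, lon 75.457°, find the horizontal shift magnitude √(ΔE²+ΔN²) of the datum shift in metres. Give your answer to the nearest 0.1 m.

638.9 m

The local east axis at (φ, λ) is (−sin λ, cos λ, 0), so ΔE = −sin(75.457°)·494 + cos(75.457°)·(-235) = -537.18 m.
The local north axis is (−sin φ cos λ, −sin φ sin λ, cos φ), giving ΔN = 88.413 − 162.127 − 272.156 = -345.87 m.
Horizontal magnitude = √(ΔE² + ΔN²) = √((-537.18)² + (-345.87)²) = 638.90 m.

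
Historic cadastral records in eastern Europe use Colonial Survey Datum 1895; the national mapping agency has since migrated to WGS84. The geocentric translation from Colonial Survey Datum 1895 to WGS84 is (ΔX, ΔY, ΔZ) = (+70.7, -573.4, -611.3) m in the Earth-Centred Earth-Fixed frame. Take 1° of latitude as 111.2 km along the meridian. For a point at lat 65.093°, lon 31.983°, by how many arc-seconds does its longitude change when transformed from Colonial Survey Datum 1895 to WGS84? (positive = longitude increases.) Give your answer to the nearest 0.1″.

Δλ = -40.3″

sin φ = 0.906993, cos φ = 0.421147, sin λ = 0.529668, cos λ = 0.848205.
East component: ΔE = −sin λ·ΔX + cos λ·ΔY = −(0.529668)(70.7) + (0.848205)(-573.4) = -523.81 m.
1° of latitude spans 111200 m; at latitude φ, 1° of longitude spans that × cos φ = 46831.5 m, so Δλ = -523.81 / 46831.5 × 3600 = -40.266″.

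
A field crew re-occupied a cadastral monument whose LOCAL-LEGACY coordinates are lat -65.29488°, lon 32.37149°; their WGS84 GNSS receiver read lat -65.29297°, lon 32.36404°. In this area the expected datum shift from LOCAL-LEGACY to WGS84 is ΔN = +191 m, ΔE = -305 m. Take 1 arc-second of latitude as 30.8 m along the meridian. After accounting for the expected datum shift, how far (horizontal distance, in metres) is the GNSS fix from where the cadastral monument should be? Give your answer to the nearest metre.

Observed coordinate differences: Δφ = +0.00191°, Δλ = -0.00745°.
Converting to metres (1° lat = 110880 m, cos φ = 0.417948): observed ΔN = 211.8 m, observed ΔE = -345.2 m.
Subtracting the expected shift leaves a residual of 211.8 − (191) = 20.8 m north and -345.2 − (-305) = -40.2 m east.
Residual distance = √(20.8² + (-40.2)²) = 45.3 m.

45 m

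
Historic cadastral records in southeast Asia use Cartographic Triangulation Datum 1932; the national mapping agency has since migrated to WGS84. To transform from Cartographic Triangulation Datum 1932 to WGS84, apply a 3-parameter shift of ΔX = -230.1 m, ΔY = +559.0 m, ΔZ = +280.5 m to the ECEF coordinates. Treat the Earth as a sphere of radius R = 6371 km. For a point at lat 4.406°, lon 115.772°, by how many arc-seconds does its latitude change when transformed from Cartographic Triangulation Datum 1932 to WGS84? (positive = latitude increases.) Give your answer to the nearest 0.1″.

sin φ = 0.076823, cos φ = 0.997045, sin λ = 0.900531, cos λ = -0.434791.
North component: ΔN = −sin φ cos λ·ΔX − sin φ sin λ·ΔY + cos φ·ΔZ = −(0.076823)(-0.434791)(-230.1) − (0.076823)(0.900531)(559.0) + (0.997045)(280.5) = 233.31 m.
1° of latitude spans πR/180 = 111195 m, so Δφ = 233.31 / 111195 × 3600 = 7.554″.

Δφ = 7.6″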